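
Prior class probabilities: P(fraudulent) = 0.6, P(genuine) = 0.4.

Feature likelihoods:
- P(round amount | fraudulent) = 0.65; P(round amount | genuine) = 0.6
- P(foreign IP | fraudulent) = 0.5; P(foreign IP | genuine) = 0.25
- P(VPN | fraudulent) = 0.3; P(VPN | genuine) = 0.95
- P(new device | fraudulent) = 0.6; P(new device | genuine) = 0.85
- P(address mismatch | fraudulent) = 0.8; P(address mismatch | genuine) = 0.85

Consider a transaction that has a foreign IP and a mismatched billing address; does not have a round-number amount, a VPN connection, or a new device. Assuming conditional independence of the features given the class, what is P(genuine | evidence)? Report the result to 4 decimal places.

fraudulent: 0.6 × (1−0.65) × 0.5 × (1−0.3) × (1−0.6) × 0.8 = 0.02352
genuine: 0.4 × (1−0.6) × 0.25 × (1−0.95) × (1−0.85) × 0.85 = 0.000255
P(genuine | x) = 0.000255 / 0.023775 ≈ 0.0107

0.0107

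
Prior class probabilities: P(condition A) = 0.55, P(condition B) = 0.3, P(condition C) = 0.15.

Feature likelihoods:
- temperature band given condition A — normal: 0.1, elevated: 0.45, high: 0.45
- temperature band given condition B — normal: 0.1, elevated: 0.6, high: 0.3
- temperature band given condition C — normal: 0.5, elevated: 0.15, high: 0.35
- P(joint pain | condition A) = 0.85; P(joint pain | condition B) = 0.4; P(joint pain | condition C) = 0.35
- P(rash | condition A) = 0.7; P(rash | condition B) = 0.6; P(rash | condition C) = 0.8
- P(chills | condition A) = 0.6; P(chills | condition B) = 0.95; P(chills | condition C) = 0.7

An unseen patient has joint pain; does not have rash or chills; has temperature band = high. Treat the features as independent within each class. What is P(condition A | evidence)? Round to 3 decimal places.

condition A: 0.55 × 0.45 × 0.85 × (1−0.7) × (1−0.6) = 0.025245
condition B: 0.3 × 0.3 × 0.4 × (1−0.6) × (1−0.95) = 0.00072
condition C: 0.15 × 0.35 × 0.35 × (1−0.8) × (1−0.7) = 0.0011025
P(condition A | x) = 0.025245 / 0.0270675 ≈ 0.933

0.933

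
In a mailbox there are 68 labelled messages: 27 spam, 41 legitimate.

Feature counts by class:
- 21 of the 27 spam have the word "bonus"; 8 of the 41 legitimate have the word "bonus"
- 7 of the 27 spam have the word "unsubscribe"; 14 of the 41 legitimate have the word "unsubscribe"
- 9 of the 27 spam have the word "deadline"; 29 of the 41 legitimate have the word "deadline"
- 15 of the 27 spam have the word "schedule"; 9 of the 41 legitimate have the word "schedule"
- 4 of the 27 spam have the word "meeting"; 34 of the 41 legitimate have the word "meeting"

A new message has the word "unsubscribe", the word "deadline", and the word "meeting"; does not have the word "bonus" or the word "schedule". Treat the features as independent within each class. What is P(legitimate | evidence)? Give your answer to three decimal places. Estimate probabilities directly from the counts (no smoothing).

0.993

spam: (27/68) × (6/27) × (7/27) × (9/27) × (12/27) × (4/27) ≈ 0.000502076
legitimate: (41/68) × (33/41) × (14/41) × (29/41) × (32/41) × (34/41) ≈ 0.075862
P(legitimate | x) = 0.075862 / 0.076364076 ≈ 0.993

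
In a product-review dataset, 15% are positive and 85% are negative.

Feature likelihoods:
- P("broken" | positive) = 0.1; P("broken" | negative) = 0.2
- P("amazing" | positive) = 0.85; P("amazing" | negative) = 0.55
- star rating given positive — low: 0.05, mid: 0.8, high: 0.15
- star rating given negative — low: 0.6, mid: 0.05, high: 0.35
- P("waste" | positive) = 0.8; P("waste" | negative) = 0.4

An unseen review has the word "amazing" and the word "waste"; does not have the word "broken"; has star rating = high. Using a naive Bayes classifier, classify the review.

positive: 0.15 × (1−0.1) × 0.85 × 0.15 × 0.8 = 0.01377
negative: 0.85 × (1−0.2) × 0.55 × 0.35 × 0.4 = 0.05236
Highest score → negative.

negative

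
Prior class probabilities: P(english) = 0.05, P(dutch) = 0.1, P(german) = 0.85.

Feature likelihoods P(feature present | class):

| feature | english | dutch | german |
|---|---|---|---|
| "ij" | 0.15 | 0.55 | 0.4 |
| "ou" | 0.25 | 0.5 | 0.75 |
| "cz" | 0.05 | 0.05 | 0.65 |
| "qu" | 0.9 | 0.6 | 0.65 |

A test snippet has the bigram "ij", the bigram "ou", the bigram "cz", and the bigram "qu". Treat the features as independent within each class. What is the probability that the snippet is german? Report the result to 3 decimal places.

english: 0.05 × 0.15 × 0.25 × 0.05 × 0.9 = 0.000084375
dutch: 0.1 × 0.55 × 0.5 × 0.05 × 0.6 = 0.000825
german: 0.85 × 0.4 × 0.75 × 0.65 × 0.65 = 0.1077375
P(german | x) = 0.1077375 / 0.108646875 ≈ 0.992

0.992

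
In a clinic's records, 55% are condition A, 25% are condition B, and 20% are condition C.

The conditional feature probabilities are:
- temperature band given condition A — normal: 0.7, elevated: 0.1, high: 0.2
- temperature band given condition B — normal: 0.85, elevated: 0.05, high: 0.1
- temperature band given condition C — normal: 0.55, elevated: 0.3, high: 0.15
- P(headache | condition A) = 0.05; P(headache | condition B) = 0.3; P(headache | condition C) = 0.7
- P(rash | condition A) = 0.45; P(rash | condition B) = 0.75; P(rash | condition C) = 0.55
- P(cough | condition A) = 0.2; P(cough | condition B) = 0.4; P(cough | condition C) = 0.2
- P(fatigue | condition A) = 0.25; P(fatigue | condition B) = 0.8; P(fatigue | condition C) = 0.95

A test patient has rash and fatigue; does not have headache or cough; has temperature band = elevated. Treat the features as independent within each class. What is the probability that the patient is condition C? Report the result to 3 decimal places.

0.489

condition A: 0.55 × 0.1 × (1−0.05) × 0.45 × (1−0.2) × 0.25 = 0.0047025
condition B: 0.25 × 0.05 × (1−0.3) × 0.75 × (1−0.4) × 0.8 = 0.00315
condition C: 0.2 × 0.3 × (1−0.7) × 0.55 × (1−0.2) × 0.95 = 0.007524
P(condition C | x) = 0.007524 / 0.0153765 ≈ 0.489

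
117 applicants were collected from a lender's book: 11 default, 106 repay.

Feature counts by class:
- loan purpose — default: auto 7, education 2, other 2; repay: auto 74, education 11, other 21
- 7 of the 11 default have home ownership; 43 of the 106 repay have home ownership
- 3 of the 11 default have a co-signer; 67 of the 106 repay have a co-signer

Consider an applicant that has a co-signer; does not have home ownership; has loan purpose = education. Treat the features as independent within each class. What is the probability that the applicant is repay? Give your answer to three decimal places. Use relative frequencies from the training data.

0.954

default: (11/117) × (2/11) × (4/11) × (3/11) ≈ 0.00169527
repay: (106/117) × (11/106) × (63/106) × (67/106) ≈ 0.0353192
P(repay | x) = 0.0353192 / 0.03701447 ≈ 0.954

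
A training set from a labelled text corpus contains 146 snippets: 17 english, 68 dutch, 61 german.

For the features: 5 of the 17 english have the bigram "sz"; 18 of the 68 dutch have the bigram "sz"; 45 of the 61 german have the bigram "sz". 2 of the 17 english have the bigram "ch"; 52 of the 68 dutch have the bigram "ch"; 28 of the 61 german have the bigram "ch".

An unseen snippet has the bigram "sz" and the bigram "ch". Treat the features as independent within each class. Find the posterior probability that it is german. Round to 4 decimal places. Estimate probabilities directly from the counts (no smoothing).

english: (17/146) × (5/17) × (2/17) ≈ 0.00402901
dutch: (68/146) × (18/68) × (52/68) ≈ 0.0942788
german: (61/146) × (45/61) × (28/61) ≈ 0.141478
P(german | x) = 0.141478 / 0.23978581 ≈ 0.5900

0.5900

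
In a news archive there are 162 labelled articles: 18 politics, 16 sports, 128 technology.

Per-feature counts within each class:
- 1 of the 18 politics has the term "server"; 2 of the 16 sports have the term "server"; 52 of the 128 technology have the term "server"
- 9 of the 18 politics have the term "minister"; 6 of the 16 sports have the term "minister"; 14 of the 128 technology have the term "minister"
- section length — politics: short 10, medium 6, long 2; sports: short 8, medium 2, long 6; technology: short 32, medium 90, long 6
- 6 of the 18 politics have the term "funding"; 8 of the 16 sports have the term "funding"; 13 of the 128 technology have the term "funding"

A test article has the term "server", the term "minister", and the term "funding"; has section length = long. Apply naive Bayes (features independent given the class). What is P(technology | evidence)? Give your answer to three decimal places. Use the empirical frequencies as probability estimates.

0.145

politics: (18/162) × (1/18) × (9/18) × (2/18) × (6/18) ≈ 0.000114312
sports: (16/162) × (2/16) × (6/16) × (6/16) × (8/16) ≈ 0.000868056
technology: (128/162) × (52/128) × (14/128) × (6/128) × (13/128) ≈ 0.00016714
P(technology | x) = 0.00016714 / 0.001149508 ≈ 0.145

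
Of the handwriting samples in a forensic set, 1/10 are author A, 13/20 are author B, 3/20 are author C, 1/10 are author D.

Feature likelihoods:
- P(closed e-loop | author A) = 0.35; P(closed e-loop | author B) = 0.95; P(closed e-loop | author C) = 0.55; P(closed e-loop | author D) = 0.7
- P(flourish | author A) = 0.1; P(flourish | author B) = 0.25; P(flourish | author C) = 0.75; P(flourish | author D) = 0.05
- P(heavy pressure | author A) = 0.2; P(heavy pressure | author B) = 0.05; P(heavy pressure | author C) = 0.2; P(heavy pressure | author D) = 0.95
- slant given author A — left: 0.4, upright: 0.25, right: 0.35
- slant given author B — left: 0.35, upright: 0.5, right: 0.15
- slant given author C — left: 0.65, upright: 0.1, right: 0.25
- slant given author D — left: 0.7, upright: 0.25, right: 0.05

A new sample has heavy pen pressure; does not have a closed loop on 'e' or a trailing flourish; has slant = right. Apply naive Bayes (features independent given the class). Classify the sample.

author A

author A: 0.1 × (1−0.35) × (1−0.1) × 0.2 × 0.35 = 0.004095
author B: 0.65 × (1−0.95) × (1−0.25) × 0.05 × 0.15 = 0.0001828125
author C: 0.15 × (1−0.55) × (1−0.75) × 0.2 × 0.25 = 0.00084375
author D: 0.1 × (1−0.7) × (1−0.05) × 0.95 × 0.05 = 0.00135375
Highest score → author A.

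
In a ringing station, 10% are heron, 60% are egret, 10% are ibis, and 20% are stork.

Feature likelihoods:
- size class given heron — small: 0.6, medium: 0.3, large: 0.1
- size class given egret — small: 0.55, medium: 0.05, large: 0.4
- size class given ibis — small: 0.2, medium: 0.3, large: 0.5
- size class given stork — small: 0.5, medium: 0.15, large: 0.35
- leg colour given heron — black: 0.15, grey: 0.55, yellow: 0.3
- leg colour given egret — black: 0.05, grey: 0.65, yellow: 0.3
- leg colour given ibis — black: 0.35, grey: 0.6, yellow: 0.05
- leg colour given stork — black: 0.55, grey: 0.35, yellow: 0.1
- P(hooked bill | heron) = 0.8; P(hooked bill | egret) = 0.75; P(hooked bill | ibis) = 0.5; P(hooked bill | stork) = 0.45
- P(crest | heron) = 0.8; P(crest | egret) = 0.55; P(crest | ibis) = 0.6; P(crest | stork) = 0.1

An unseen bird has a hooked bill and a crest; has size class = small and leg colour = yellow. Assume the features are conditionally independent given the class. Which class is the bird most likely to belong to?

egret

heron: 0.1 × 0.6 × 0.3 × 0.8 × 0.8 = 0.01152
egret: 0.6 × 0.55 × 0.3 × 0.75 × 0.55 = 0.0408375
ibis: 0.1 × 0.2 × 0.05 × 0.5 × 0.6 = 0.0003
stork: 0.2 × 0.5 × 0.1 × 0.45 × 0.1 = 0.00045
Highest score → egret.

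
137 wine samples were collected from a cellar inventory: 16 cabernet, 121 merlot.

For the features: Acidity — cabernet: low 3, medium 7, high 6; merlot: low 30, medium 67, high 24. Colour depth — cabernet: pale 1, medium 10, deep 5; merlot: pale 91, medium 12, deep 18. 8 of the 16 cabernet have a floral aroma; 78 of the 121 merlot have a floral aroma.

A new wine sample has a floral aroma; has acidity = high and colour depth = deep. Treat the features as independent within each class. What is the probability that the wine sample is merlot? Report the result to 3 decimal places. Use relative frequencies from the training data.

cabernet: (16/137) × (6/16) × (5/16) × (8/16) ≈ 0.00684307
merlot: (121/137) × (24/121) × (18/121) × (78/121) ≈ 0.0167991
P(merlot | x) = 0.0167991 / 0.02364217 ≈ 0.711

0.711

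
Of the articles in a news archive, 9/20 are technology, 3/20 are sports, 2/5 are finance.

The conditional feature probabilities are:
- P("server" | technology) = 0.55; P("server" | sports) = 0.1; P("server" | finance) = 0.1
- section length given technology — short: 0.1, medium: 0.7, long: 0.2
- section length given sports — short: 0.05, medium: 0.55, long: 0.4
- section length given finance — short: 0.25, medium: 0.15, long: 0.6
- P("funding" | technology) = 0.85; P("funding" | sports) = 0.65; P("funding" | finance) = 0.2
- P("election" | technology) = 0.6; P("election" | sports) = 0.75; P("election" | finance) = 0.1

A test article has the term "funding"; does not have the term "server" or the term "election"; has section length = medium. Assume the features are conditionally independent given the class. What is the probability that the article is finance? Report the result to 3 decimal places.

technology: 0.45 × (1−0.55) × 0.7 × 0.85 × (1−0.6) = 0.048195
sports: 0.15 × (1−0.1) × 0.55 × 0.65 × (1−0.75) = 0.012065625
finance: 0.4 × (1−0.1) × 0.15 × 0.2 × (1−0.1) = 0.00972
P(finance | x) = 0.00972 / 0.069980625 ≈ 0.139

0.139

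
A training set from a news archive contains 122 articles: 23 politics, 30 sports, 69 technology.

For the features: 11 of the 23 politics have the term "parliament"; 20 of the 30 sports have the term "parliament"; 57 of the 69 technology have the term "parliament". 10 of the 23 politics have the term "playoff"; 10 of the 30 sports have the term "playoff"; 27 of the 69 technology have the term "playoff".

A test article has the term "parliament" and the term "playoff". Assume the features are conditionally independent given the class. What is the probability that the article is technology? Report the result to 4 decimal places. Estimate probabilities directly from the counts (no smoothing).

0.6608

politics: (23/122) × (11/23) × (10/23) ≈ 0.0392017
sports: (30/122) × (20/30) × (10/30) ≈ 0.0546448
technology: (69/122) × (57/69) × (27/69) ≈ 0.182823
P(technology | x) = 0.182823 / 0.2766695 ≈ 0.6608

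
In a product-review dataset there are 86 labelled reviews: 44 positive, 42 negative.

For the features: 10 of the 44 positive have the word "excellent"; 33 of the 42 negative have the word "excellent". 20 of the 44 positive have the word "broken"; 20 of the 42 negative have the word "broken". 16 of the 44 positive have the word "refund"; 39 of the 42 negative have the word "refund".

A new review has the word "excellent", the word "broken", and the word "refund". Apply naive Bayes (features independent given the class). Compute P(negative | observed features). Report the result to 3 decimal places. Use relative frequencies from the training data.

positive: (44/86) × (10/44) × (20/44) × (16/44) ≈ 0.0192197
negative: (42/86) × (33/42) × (20/42) × (39/42) ≈ 0.169673
P(negative | x) = 0.169673 / 0.1888927 ≈ 0.898

0.898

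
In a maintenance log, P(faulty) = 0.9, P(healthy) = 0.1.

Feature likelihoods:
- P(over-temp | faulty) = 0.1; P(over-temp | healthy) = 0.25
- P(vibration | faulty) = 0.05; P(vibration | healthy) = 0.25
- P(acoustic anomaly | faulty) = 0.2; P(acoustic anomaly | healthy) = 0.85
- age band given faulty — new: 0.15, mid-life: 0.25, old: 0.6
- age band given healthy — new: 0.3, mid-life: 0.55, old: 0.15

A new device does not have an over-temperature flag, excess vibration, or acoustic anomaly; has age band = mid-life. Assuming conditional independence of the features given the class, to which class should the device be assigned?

faulty: 0.9 × (1−0.1) × (1−0.05) × (1−0.2) × 0.25 = 0.1539
healthy: 0.1 × (1−0.25) × (1−0.25) × (1−0.85) × 0.55 = 0.004640625
Highest score → faulty.

faulty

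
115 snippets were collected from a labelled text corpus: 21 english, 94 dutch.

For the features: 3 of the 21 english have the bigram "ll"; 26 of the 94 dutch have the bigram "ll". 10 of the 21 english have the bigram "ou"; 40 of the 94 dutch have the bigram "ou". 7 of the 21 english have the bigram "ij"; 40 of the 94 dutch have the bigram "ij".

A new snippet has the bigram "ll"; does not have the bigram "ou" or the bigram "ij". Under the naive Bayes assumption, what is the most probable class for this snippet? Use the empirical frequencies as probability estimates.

english: (21/115) × (3/21) × (11/21) × (14/21) ≈ 0.00910973
dutch: (94/115) × (26/94) × (54/94) × (54/94) ≈ 0.0746118
Highest score → dutch.

dutch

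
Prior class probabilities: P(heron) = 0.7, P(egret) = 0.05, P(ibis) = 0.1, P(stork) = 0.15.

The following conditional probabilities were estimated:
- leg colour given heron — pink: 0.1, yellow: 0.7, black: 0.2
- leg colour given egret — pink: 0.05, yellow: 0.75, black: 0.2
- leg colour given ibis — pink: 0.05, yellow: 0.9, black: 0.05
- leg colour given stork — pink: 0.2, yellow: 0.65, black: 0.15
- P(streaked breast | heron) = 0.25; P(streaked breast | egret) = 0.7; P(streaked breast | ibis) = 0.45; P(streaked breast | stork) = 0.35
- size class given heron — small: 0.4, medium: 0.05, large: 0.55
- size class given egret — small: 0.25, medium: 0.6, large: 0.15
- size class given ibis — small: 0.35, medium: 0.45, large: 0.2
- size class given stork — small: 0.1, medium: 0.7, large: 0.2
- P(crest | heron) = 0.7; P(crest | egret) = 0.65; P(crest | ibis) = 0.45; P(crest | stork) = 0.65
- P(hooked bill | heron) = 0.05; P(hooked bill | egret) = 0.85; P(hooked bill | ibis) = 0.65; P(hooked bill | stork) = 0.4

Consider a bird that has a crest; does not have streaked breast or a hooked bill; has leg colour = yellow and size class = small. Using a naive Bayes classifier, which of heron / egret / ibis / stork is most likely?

heron

heron: 0.7 × 0.7 × (1−0.25) × 0.4 × 0.7 × (1−0.05) = 0.097755
egret: 0.05 × 0.75 × (1−0.7) × 0.25 × 0.65 × (1−0.85) = 0.00027421875
ibis: 0.1 × 0.9 × (1−0.45) × 0.35 × 0.45 × (1−0.65) = 0.0027286875
stork: 0.15 × 0.65 × (1−0.35) × 0.1 × 0.65 × (1−0.4) = 0.002471625
Highest score → heron.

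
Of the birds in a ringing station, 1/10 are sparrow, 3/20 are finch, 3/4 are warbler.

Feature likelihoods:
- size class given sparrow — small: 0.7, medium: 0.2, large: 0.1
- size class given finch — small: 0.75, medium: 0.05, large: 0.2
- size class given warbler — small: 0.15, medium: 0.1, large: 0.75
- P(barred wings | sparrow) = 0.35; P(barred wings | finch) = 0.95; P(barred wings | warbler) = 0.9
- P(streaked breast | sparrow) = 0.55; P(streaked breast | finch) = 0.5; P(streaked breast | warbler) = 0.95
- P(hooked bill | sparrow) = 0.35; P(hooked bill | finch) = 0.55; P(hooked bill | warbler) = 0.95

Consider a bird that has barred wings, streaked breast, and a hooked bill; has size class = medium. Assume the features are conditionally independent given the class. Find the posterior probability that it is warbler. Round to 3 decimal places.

sparrow: 0.1 × 0.2 × 0.35 × 0.55 × 0.35 = 0.0013475
finch: 0.15 × 0.05 × 0.95 × 0.5 × 0.55 = 0.001959375
warbler: 0.75 × 0.1 × 0.9 × 0.95 × 0.95 = 0.06091875
P(warbler | x) = 0.06091875 / 0.064225625 ≈ 0.949

0.949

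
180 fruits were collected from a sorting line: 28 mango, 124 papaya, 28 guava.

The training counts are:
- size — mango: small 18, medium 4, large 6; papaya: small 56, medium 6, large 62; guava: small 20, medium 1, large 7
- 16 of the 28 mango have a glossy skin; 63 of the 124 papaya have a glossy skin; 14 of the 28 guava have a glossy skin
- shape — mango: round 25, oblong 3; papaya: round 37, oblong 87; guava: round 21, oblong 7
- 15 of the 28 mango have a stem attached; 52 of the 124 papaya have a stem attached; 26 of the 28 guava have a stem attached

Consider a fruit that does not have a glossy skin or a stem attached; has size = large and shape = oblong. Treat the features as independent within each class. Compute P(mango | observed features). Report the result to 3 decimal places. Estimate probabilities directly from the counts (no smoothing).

mango: (28/180) × (6/28) × (12/28) × (3/28) × (13/28) ≈ 0.000710641
papaya: (124/180) × (62/124) × (61/124) × (87/124) × (72/124) ≈ 0.0690297
guava: (28/180) × (7/28) × (14/28) × (7/28) × (2/28) ≈ 0.000347222
P(mango | x) = 0.000710641 / 0.070087563 ≈ 0.010

0.010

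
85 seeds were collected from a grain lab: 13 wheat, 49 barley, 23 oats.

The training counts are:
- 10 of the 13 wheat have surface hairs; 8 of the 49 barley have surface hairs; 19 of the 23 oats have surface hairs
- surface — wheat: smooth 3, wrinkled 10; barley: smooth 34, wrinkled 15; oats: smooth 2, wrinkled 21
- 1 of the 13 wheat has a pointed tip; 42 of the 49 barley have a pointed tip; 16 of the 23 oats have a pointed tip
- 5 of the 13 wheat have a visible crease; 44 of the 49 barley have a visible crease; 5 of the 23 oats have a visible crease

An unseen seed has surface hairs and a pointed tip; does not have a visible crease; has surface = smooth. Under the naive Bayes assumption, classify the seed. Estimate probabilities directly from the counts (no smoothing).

oats

wheat: (13/85) × (10/13) × (3/13) × (1/13) × (8/13) ≈ 0.00128517
barley: (49/85) × (8/49) × (34/49) × (42/49) × (5/49) ≈ 0.00571191
oats: (23/85) × (19/23) × (2/23) × (16/23) × (18/23) ≈ 0.0105821
Highest score → oats.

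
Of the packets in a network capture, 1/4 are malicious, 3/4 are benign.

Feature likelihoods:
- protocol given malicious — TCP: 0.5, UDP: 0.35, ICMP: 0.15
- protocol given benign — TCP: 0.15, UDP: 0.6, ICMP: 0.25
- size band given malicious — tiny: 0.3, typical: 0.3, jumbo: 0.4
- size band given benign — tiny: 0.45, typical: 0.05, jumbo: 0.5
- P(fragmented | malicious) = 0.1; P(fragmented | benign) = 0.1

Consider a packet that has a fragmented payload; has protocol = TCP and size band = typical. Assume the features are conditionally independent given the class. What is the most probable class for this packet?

malicious

malicious: 0.25 × 0.5 × 0.3 × 0.1 = 0.00375
benign: 0.75 × 0.15 × 0.05 × 0.1 = 0.0005625
Highest score → malicious.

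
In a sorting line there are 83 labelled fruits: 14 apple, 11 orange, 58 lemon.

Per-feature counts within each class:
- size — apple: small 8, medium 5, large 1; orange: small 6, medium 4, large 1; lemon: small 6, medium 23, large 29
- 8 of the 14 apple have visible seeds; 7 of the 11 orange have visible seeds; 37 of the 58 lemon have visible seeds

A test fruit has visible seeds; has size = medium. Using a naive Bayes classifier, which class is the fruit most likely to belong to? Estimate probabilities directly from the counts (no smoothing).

lemon

apple: (14/83) × (5/14) × (8/14) ≈ 0.0344234
orange: (11/83) × (4/11) × (7/11) ≈ 0.0306681
lemon: (58/83) × (23/58) × (37/58) ≈ 0.176776
Highest score → lemon.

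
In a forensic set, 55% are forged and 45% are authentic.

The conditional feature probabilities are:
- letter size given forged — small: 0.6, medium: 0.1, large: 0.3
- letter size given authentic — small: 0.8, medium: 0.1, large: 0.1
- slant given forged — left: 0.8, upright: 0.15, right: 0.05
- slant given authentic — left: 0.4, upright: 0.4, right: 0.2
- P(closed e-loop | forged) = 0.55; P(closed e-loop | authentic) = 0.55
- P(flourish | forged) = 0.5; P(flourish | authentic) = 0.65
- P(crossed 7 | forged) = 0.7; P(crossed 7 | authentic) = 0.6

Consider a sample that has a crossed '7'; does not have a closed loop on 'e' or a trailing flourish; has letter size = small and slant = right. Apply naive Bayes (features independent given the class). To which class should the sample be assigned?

forged: 0.55 × 0.6 × 0.05 × (1−0.55) × (1−0.5) × 0.7 = 0.00259875
authentic: 0.45 × 0.8 × 0.2 × (1−0.55) × (1−0.65) × 0.6 = 0.006804
Highest score → authentic.

authentic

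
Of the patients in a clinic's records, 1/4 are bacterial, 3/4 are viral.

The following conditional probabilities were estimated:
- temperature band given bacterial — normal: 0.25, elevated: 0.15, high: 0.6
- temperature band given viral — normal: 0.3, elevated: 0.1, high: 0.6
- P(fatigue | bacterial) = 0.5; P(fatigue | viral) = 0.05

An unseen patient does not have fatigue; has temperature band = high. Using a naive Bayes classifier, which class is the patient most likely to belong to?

viral

bacterial: 0.25 × 0.6 × (1−0.5) = 0.075
viral: 0.75 × 0.6 × (1−0.05) = 0.4275
Highest score → viral.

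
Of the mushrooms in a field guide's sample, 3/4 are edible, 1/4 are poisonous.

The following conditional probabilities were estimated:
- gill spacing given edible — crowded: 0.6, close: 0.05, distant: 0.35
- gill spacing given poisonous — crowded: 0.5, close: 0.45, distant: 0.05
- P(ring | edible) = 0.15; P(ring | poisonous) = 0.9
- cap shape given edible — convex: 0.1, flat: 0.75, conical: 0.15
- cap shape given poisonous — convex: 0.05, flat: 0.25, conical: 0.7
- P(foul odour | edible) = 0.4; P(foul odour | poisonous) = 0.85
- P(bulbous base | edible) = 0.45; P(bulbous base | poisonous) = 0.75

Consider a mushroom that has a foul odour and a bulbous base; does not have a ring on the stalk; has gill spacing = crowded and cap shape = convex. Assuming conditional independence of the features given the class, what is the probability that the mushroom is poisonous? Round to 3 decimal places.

edible: 0.75 × 0.6 × (1−0.15) × 0.1 × 0.4 × 0.45 = 0.006885
poisonous: 0.25 × 0.5 × (1−0.9) × 0.05 × 0.85 × 0.75 = 0.0003984375
P(poisonous | x) = 0.0003984375 / 0.0072834375 ≈ 0.055

0.055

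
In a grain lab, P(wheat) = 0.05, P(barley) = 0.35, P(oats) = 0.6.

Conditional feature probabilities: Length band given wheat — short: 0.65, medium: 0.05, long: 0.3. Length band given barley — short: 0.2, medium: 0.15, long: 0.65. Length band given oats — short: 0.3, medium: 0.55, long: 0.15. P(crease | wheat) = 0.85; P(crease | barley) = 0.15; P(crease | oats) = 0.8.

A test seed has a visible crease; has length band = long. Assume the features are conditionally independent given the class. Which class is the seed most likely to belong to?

oats

wheat: 0.05 × 0.3 × 0.85 = 0.01275
barley: 0.35 × 0.65 × 0.15 = 0.034125
oats: 0.6 × 0.15 × 0.8 = 0.072
Highest score → oats.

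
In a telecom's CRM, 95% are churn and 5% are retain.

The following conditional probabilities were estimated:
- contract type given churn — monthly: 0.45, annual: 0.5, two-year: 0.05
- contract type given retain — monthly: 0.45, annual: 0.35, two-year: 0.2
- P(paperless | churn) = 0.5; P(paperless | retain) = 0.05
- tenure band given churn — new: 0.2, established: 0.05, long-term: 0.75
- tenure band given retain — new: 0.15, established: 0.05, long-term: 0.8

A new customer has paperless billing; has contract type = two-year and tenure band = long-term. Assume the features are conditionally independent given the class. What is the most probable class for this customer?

churn

churn: 0.95 × 0.05 × 0.5 × 0.75 = 0.0178125
retain: 0.05 × 0.2 × 0.05 × 0.8 = 0.0004
Highest score → churn.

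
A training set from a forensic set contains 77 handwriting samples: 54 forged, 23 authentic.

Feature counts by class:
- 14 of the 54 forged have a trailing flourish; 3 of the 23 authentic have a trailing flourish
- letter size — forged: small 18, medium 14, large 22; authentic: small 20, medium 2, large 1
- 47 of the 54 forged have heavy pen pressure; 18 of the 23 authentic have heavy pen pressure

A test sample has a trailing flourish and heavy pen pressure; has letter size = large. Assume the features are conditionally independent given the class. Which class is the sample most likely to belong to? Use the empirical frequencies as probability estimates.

forged: (54/77) × (14/54) × (22/54) × (47/54) ≈ 0.0644719
authentic: (23/77) × (3/23) × (1/23) × (18/23) ≈ 0.00132571
Highest score → forged.

forged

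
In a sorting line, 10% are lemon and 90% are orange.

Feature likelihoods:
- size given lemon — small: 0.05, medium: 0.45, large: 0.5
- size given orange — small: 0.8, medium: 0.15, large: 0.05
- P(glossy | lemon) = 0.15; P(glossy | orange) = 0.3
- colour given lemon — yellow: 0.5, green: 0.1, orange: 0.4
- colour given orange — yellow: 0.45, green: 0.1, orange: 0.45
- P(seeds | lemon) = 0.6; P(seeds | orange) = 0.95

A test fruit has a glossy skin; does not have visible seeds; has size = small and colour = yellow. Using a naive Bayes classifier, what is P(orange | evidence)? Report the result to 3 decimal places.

0.970

lemon: 0.1 × 0.05 × 0.15 × 0.5 × (1−0.6) = 0.00015
orange: 0.9 × 0.8 × 0.3 × 0.45 × (1−0.95) = 0.00486
P(orange | x) = 0.00486 / 0.00501 ≈ 0.970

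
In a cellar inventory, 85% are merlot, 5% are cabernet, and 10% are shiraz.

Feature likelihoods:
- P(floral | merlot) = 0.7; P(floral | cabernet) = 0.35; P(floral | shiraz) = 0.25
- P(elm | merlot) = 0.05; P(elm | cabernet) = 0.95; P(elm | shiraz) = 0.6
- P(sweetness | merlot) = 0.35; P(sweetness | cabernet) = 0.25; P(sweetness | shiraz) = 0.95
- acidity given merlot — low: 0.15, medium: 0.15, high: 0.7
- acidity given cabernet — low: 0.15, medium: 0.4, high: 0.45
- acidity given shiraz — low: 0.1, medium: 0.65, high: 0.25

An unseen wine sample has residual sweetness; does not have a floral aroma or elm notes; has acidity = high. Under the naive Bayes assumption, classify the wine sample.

merlot

merlot: 0.85 × (1−0.7) × (1−0.05) × 0.35 × 0.7 = 0.05935125
cabernet: 0.05 × (1−0.35) × (1−0.95) × 0.25 × 0.45 = 0.0001828125
shiraz: 0.1 × (1−0.25) × (1−0.6) × 0.95 × 0.25 = 0.007125
Highest score → merlot.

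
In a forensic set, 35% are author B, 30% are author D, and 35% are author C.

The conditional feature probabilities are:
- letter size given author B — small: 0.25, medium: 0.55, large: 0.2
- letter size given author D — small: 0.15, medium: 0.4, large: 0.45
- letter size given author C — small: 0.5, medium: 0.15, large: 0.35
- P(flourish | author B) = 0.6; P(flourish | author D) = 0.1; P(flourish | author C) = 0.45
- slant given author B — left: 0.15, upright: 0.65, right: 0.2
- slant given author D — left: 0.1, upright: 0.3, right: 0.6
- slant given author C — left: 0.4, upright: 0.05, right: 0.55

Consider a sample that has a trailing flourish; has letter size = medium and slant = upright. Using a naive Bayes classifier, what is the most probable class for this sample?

author B: 0.35 × 0.55 × 0.6 × 0.65 = 0.075075
author D: 0.3 × 0.4 × 0.1 × 0.3 = 0.0036
author C: 0.35 × 0.15 × 0.45 × 0.05 = 0.00118125
Highest score → author B.

author B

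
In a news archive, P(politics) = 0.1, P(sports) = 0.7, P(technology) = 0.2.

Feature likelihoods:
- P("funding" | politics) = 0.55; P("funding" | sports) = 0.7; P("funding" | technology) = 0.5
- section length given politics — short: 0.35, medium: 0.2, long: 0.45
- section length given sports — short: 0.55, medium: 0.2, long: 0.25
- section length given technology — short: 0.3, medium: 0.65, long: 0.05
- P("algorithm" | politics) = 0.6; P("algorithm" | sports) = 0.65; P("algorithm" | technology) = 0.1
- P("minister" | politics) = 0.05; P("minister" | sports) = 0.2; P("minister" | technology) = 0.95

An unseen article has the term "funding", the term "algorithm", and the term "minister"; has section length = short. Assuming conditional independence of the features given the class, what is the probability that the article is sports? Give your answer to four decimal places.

politics: 0.1 × 0.55 × 0.35 × 0.6 × 0.05 = 0.0005775
sports: 0.7 × 0.7 × 0.55 × 0.65 × 0.2 = 0.035035
technology: 0.2 × 0.5 × 0.3 × 0.1 × 0.95 = 0.00285
P(sports | x) = 0.035035 / 0.0384625 ≈ 0.9109

0.9109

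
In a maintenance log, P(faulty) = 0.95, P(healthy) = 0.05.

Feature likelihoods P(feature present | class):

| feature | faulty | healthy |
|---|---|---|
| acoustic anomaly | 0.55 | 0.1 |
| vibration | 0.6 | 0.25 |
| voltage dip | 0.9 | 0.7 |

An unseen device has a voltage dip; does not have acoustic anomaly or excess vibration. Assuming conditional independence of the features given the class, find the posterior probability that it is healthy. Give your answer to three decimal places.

0.133

faulty: 0.95 × (1−0.55) × (1−0.6) × 0.9 = 0.1539
healthy: 0.05 × (1−0.1) × (1−0.25) × 0.7 = 0.023625
P(healthy | x) = 0.023625 / 0.177525 ≈ 0.133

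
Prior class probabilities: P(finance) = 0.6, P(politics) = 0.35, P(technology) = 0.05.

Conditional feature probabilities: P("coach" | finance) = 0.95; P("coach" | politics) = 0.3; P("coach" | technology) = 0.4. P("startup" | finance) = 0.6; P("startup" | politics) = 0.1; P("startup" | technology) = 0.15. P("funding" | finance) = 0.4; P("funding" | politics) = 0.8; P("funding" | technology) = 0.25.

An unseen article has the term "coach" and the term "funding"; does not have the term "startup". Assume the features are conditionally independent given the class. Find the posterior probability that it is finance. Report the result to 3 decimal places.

0.533

finance: 0.6 × 0.95 × (1−0.6) × 0.4 = 0.0912
politics: 0.35 × 0.3 × (1−0.1) × 0.8 = 0.0756
technology: 0.05 × 0.4 × (1−0.15) × 0.25 = 0.00425
P(finance | x) = 0.0912 / 0.17105 ≈ 0.533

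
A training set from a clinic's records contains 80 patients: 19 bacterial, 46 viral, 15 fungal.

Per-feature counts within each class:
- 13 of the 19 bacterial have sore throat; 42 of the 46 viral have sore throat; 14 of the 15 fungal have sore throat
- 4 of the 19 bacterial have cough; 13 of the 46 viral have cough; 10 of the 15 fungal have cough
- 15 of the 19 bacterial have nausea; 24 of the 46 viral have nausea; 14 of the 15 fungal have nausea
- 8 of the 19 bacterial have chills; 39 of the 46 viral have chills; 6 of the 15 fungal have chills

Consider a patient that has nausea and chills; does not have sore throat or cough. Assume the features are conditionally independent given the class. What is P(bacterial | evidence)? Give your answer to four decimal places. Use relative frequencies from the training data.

0.5305

bacterial: (19/80) × (6/19) × (15/19) × (15/19) × (8/19) ≈ 0.0196822
viral: (46/80) × (4/46) × (33/46) × (24/46) × (39/46) ≈ 0.0158667
fungal: (15/80) × (1/15) × (5/15) × (14/15) × (6/15) ≈ 0.00155556
P(bacterial | x) = 0.0196822 / 0.03710446 ≈ 0.5305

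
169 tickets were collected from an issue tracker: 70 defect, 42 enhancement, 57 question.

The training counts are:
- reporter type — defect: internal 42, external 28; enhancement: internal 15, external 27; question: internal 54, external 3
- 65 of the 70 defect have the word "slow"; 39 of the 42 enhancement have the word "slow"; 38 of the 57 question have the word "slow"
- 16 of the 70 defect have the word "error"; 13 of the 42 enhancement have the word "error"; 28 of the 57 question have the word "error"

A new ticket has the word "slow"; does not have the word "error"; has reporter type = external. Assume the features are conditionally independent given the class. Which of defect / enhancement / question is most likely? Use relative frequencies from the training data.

defect: (70/169) × (28/70) × (65/70) × (54/70) ≈ 0.118681
enhancement: (42/169) × (27/42) × (39/42) × (29/42) ≈ 0.102433
question: (57/169) × (3/57) × (38/57) × (29/57) ≈ 0.00602097
Highest score → defect.

defect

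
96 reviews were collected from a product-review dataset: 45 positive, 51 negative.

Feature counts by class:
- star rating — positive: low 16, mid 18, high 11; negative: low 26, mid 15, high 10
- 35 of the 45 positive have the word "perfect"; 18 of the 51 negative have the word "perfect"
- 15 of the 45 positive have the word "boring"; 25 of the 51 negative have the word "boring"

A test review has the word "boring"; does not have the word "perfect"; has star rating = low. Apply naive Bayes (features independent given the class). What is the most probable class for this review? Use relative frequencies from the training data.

negative

positive: (45/96) × (16/45) × (10/45) × (15/45) ≈ 0.0123457
negative: (51/96) × (26/51) × (33/51) × (25/51) ≈ 0.0859045
Highest score → negative.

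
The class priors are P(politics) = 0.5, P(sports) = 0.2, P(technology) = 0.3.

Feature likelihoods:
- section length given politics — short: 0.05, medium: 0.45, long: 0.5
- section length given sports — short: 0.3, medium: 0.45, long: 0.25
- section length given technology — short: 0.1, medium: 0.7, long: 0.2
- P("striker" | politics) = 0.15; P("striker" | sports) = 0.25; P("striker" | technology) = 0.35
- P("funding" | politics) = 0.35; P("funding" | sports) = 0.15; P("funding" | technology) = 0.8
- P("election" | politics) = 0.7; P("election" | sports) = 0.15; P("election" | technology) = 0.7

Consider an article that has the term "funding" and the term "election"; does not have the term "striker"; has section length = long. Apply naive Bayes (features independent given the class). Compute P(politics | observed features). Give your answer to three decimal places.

politics: 0.5 × 0.5 × (1−0.15) × 0.35 × 0.7 = 0.0520625
sports: 0.2 × 0.25 × (1−0.25) × 0.15 × 0.15 = 0.00084375
technology: 0.3 × 0.2 × (1−0.35) × 0.8 × 0.7 = 0.02184
P(politics | x) = 0.0520625 / 0.07474625 ≈ 0.697

0.697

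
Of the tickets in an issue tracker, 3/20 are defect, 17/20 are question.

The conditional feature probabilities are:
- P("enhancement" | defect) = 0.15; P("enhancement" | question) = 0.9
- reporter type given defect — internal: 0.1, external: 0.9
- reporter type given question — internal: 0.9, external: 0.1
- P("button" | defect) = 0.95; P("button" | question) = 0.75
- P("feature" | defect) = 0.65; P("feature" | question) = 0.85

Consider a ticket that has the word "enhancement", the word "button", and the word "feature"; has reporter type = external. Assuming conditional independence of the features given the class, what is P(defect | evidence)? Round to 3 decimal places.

0.204

defect: 0.15 × 0.15 × 0.9 × 0.95 × 0.65 = 0.012504375
question: 0.85 × 0.9 × 0.1 × 0.75 × 0.85 = 0.04876875
P(defect | x) = 0.012504375 / 0.061273125 ≈ 0.204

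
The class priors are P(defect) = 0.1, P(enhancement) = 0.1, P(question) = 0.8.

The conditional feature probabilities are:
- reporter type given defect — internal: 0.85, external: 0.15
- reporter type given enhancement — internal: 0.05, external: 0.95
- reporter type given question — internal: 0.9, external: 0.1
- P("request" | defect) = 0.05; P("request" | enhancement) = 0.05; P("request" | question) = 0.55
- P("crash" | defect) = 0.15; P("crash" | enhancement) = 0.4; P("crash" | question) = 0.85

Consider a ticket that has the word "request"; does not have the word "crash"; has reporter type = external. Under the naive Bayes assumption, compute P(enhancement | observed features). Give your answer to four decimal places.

defect: 0.1 × 0.15 × 0.05 × (1−0.15) = 0.0006375
enhancement: 0.1 × 0.95 × 0.05 × (1−0.4) = 0.00285
question: 0.8 × 0.1 × 0.55 × (1−0.85) = 0.0066
P(enhancement | x) = 0.00285 / 0.0100875 ≈ 0.2825

0.2825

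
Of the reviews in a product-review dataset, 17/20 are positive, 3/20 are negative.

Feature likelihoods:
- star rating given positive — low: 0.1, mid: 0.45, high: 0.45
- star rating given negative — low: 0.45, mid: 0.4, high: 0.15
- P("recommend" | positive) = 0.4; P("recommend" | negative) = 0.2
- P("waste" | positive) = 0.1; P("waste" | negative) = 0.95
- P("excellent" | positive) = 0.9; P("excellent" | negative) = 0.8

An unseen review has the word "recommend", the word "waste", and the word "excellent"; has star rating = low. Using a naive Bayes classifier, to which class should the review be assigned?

positive: 0.85 × 0.1 × 0.4 × 0.1 × 0.9 = 0.00306
negative: 0.15 × 0.45 × 0.2 × 0.95 × 0.8 = 0.01026
Highest score → negative.

negative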